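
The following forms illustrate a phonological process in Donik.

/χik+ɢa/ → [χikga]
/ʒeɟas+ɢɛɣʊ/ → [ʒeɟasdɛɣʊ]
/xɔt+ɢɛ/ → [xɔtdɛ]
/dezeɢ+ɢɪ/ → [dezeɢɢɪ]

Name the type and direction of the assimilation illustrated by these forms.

progressive place assimilation

Comparing underlying and surface forms, /ɢ/ → [g] is the alternation; the neighbouring /k/ is constant.
The change uvular → velar matches the place of the preceding /k/, identifying this as place assimilation.
Manner and voice are unchanged, so the assimilation is partial, not total.
Checking the remaining alternations: /ɢ/ → [d] after /s/ (uvular → alveolar, matching alveolar); /ɢ/ → [d] after /t/ (uvular → alveolar, matching alveolar) — only place changes, and always toward the preceding segment.
Nothing changes in [dezeɢɢɪ]: there the adjacent consonants already agree in place (/ɢ/ and /ɢ/ are both uvular), so this form is consistent with the same rule.
The trigger is the preceding segment, so the direction is progressive (perseverative).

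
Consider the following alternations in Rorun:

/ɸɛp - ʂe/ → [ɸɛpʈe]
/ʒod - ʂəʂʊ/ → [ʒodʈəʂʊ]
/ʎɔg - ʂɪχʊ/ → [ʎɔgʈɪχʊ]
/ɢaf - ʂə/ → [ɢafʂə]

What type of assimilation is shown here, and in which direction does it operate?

progressive manner assimilation

Comparing underlying and surface forms, /ʂ/ → [ʈ] is the alternation; the neighbouring /p/ is constant.
/ʂ/ is a fricative while /p/ is a stop; the output [ʈ] is a stop, matching the trigger — so the feature that spreads is manner.
Place and voice are unchanged, so the assimilation is partial, not total.
The same holds elsewhere in the data: /ʂ/ → [ʈ] after /d/ (fricative → stop, matching a stop); /ʂ/ → [ʈ] after /g/ (fricative → stop, matching a stop) — only manner changes, and always toward the preceding segment.
Nothing changes in [ɢafʂə]: there the adjacent consonants already agree in manner (/ʂ/ and /f/ are both fricatives), so this form is consistent with the same rule.
Since the segment that changes follows the conditioning segment, the assimilation is progressive.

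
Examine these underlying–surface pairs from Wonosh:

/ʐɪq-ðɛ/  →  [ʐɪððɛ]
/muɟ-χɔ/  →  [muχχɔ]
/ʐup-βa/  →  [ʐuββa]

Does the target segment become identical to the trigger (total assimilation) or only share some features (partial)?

The segment that alternates is /q/, which surfaces as [ð] when adjacent to /ð/.
The output [ð] is identical to the trigger /ð/ — every feature (place, manner, voicing) has been copied — so this is total assimilation.
The other forms behave the same way: /ɟ/ → [χ] before /χ/; /p/ → [β] before /β/ — in each case the output is a copy of the following consonant.

total assimilation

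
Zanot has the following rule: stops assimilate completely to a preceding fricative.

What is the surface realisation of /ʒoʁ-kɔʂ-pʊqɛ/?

/k/ is the segment targeted by the rule; it sits immediately after /ʁ/, so it assimilates completely and surfaces as [ʁ].
At the second juncture, /p/ likewise becomes [ʂ] adjacent to /ʂ/.

[ʒoʁʁɔʂʂʊqɛ]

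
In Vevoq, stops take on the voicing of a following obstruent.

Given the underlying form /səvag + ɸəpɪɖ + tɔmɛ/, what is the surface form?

/g/ is a voiced velar stop. The following trigger /ɸ/ is voiceless, so /g/ must become voiceless as well.
A voiceless velar stop is [k], so the surface segment is [k].
At the second juncture, /ɖ/ likewise becomes [ʈ] adjacent to /t/.

[səvakɸəpɪʈtɔmɛ]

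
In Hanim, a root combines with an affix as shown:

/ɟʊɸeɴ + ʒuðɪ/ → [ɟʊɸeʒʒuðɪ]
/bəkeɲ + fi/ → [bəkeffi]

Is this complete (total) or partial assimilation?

Underlying /ɴ/ is realised as [ʒ] next to /ʒ/; /ʒ/ itself does not change.
The output [ʒ] is identical to the trigger /ʒ/ — every feature (place, manner, voicing) has been copied — so this is total assimilation.
The other form behaves the same way: /ɲ/ → [f] before /f/ — in each case the output is a copy of the following consonant.

total assimilation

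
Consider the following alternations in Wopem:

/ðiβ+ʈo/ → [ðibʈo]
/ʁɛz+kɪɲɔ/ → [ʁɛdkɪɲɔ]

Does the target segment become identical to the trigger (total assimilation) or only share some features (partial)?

partial assimilation

Comparing underlying and surface forms, /β/ → [b] is the alternation; the neighbouring /ʈ/ is constant.
/β/ is a fricative while /ʈ/ is a stop; the output [b] is a stop, matching the trigger — so the feature that spreads is manner.
Place and voice are unchanged, so the assimilation is partial, not total.
The other alternating form patterns the same way: /z/ → [d] before /k/ (fricative → stop, matching a stop) — only manner changes, and always toward the following segment.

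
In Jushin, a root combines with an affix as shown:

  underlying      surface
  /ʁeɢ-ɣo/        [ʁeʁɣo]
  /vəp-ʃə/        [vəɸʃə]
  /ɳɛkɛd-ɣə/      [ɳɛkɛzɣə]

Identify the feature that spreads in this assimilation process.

manner

Comparing underlying and surface forms, /ɢ/ → [ʁ] is the alternation; the neighbouring /ɣ/ is constant.
/ɢ/ is a stop while /ɣ/ is a fricative; the output [ʁ] is a fricative, matching the trigger — so the feature that spreads is manner.
The same holds elsewhere in the data: /p/ → [ɸ] before /ʃ/ (stop → fricative, matching a fricative); /d/ → [z] before /ɣ/ (stop → fricative, matching a fricative) — only manner changes, and always toward the following segment.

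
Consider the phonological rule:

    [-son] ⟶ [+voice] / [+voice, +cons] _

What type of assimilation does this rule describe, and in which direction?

progressive voicing assimilation

The target ([-son], obstruents) acquires [+voice] next to a voiced consonant ([+voice, +cons]) — it takes on the voicing of its neighbour, so the feature that spreads is voicing.
Since the environment is written before the underscore, the trigger precedes the target; the direction is progressive.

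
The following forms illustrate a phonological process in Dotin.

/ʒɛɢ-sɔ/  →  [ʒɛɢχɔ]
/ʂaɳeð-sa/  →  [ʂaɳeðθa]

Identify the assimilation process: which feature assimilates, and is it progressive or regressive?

progressive place assimilation

Comparing underlying and surface forms, /s/ → [χ] is the alternation; the neighbouring /ɢ/ is constant.
/s/ is alveolar while /ɢ/ is uvular; the output [χ] is uvular, matching the trigger — so the feature that spreads is place.
Manner and voice are unchanged, so the assimilation is partial, not total.
Checking the remaining alternation: /s/ → [θ] after /ð/ (alveolar → dental, matching dental) — only place changes, and always toward the preceding segment.
The trigger is the preceding segment, so the direction is progressive (perseverative).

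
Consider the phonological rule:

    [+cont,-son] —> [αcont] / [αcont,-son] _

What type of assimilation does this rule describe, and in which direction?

progressive manner assimilation

The rule copies [cont] (continuancy) from the environment onto the target fricatives; since [±cont] encodes the stop/fricative manner contrast, the assimilating dimension is manner.
The conditioning segment sits to the left of the focus bar, meaning the trigger precedes the segment that changes — progressive assimilation.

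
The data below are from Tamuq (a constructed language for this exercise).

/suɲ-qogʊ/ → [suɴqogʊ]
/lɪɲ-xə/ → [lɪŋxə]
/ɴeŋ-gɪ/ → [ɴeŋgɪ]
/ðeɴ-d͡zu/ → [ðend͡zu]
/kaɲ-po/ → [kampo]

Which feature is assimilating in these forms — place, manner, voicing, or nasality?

Underlying /ɲ/ is realised as [ɴ] next to /q/; /q/ itself does not change.
The change palatal → uvular matches the place of the following /q/, identifying this as place assimilation.
The same holds elsewhere in the data: /ɲ/ → [ŋ] before /x/ (palatal → velar, matching velar); /ɴ/ → [n] before /d͡z/ (uvular → alveolar, matching alveolar); /ɲ/ → [m] before /p/ (palatal → bilabial, matching bilabial) — only place changes, and always toward the following segment.
No alternation appears in [ɴeŋgɪ]: there the adjacent consonants already agree in place (/ŋ/ and /g/ are both velar), so this form is consistent with the same rule.

place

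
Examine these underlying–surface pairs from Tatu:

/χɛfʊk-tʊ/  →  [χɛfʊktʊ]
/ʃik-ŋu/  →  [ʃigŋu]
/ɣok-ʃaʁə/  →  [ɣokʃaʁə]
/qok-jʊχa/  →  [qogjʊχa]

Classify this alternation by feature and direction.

The segment that alternates is /k/, which surfaces as [g] when adjacent to /ŋ/.
/k/ is voiceless while /ŋ/ is voiced; the output [g] is voiced, matching the trigger — so the feature that spreads is voicing.
Place and manner are unchanged, so the assimilation is partial, not total.
Checking the remaining alternation: /k/ → [g] before /j/ (voiceless → voiced, matching voiced) — only voicing changes, and always toward the following segment.
Nothing changes in [χɛfʊktʊ], [ɣokʃaʁə]: there the adjacent consonants already agree in voicing (/k/ and /t/ are both voiceless; /k/ and /ʃ/ are both voiceless), so these forms are consistent with the same rule.
The trigger is the following segment, so the direction is regressive (anticipatory).

regressive voicing assimilation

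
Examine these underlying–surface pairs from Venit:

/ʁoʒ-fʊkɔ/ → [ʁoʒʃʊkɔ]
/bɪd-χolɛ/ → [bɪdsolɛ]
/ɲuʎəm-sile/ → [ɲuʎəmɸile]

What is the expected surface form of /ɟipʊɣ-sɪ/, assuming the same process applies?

The data show progressive place assimilation: /f/ → [ʃ] after /ʒ/; /χ/ → [s] after /d/; /s/ → [ɸ] after /m/. In each pair only place changes, matching the preceding consonant, while manner and voice stay constant.
The rule targets /s/ (voiceless alveolar fricative), which sits after the trigger /ɣ/ (velar).
A voiceless velar fricative is [x], so the surface segment is [x].

[ɟipʊɣxɪ]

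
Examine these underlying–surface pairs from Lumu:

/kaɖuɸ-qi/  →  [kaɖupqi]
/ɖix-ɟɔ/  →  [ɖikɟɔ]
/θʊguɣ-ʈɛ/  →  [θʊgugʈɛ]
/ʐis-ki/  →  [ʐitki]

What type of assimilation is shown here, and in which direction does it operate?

regressive manner assimilation

The segment that alternates is /ɸ/, which surfaces as [p] when adjacent to /q/.
The change fricative → stop matches the manner of the following /q/, identifying this as manner assimilation.
Place and voice are unchanged, so the assimilation is partial, not total.
Checking the remaining alternations: /x/ → [k] before /ɟ/ (fricative → stop, matching a stop); /ɣ/ → [g] before /ʈ/ (fricative → stop, matching a stop); /s/ → [t] before /k/ (fricative → stop, matching a stop) — only manner changes, and always toward the following segment.
Since the segment that changes precedes the conditioning segment, the assimilation is regressive.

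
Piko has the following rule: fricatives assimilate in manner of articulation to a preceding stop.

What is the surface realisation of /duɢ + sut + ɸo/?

[duɢtutpo]

/s/ is a voiceless alveolar fricative. The preceding trigger /ɢ/ is a stop, so /s/ must become a stop as well.
The voiceless alveolar stop is [t], so /s/ → [t].
The same rule applies at the second boundary: /ɸ/ → [p] next to /t/.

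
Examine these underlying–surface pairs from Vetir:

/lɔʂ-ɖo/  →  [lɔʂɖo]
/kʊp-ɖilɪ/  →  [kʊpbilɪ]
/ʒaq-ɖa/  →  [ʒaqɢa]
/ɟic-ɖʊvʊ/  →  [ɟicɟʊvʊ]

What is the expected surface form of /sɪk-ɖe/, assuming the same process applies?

The data show progressive place assimilation: /ɖ/ → [b] after /p/; /ɖ/ → [ɢ] after /q/; /ɖ/ → [ɟ] after /c/. In each pair only place changes, matching the preceding consonant, while manner and voice stay constant.
Nothing changes in [lɔʂɖo]: there the adjacent consonants already agree in place (/ɖ/ and /ʂ/ are both retroflex), so this form is consistent with the same rule.
/ɖ/ is a voiced retroflex stop. The preceding trigger /k/ is velar, so /ɖ/ must become velar as well.
The voiced velar stop is [g], so /ɖ/ → [g].

[sɪkge]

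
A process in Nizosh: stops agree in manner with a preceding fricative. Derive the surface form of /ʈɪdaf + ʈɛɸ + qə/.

/ʈ/ is a voiceless retroflex stop. The preceding trigger /f/ is a fricative, so /ʈ/ must become a fricative as well.
The voiceless retroflex fricative is [ʂ], so /ʈ/ → [ʂ].
At the second juncture, /q/ likewise becomes [χ] adjacent to /ɸ/.

[ʈɪdafʂɛɸχə]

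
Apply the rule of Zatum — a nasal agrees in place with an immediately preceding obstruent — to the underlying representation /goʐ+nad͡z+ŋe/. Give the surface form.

The rule targets /n/ (voiced alveolar nasal), which sits after the trigger /ʐ/ (retroflex).
The voiced retroflex nasal is [ɳ], so /n/ → [ɳ].
The same rule applies at the second boundary: /ŋ/ → [n] next to /d͡z/.

[goʐɳad͡zne]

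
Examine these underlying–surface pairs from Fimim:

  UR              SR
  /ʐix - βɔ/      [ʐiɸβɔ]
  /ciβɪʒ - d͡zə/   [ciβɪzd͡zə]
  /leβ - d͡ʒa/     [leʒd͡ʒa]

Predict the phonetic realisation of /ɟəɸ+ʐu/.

[ɟəʂʐu]

The data show regressive place assimilation: /x/ → [ɸ] before /β/; /ʒ/ → [z] before /d͡z/; /β/ → [ʒ] before /d͡ʒ/. In each pair only place changes, matching the following consonant, while manner and voice stay constant.
/ɸ/ is a voiceless bilabial fricative. The following trigger /ʐ/ is retroflex, so /ɸ/ must become retroflex as well.
The voiceless retroflex fricative is [ʂ], so /ɸ/ → [ʂ].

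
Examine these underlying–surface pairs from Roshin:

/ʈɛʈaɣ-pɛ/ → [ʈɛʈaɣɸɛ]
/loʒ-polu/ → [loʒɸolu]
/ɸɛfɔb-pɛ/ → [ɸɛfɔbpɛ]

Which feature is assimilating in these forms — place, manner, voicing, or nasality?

Comparing underlying and surface forms, /p/ → [ɸ] is the alternation; the neighbouring /ɣ/ is constant.
/p/ is a stop while /ɣ/ is a fricative; the output [ɸ] is a fricative, matching the trigger — so the feature that spreads is manner.
The same holds elsewhere in the data: /p/ → [ɸ] after /ʒ/ (stop → fricative, matching a fricative) — only manner changes, and always toward the preceding segment.
No alternation appears in [ɸɛfɔbpɛ]: there the adjacent consonants already agree in manner (/p/ and /b/ are both stops), so this form is consistent with the same rule.

manner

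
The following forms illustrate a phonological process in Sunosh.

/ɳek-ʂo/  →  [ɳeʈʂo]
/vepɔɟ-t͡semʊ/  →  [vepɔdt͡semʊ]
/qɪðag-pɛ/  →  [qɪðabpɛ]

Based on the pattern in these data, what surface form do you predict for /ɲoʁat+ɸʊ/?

The data show regressive place assimilation: /k/ → [ʈ] before /ʂ/; /ɟ/ → [d] before /t͡s/; /g/ → [b] before /p/. In each pair only place changes, matching the following consonant, while manner and voice stay constant.
/t/ is a voiceless alveolar stop. The following trigger /ɸ/ is bilabial, so /t/ must become bilabial as well.
The voiceless bilabial stop is [p], so /t/ → [p].

[ɲoʁapɸʊ]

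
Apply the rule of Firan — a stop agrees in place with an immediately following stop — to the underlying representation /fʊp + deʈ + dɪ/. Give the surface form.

The rule targets /p/ (voiceless bilabial stop), which sits before the trigger /d/ (alveolar).
A voiceless alveolar stop is [t], so the surface segment is [t].
At the second juncture, /ʈ/ likewise becomes [t] adjacent to /d/.

[fʊtdetdɪ]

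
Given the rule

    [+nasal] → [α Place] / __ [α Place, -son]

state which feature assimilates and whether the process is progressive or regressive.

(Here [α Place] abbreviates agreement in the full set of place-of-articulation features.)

The shared variable α links the value of the place features (abbreviated [Place]) on the target to the same value on the neighbouring segment, so place is the feature that assimilates.
Since the environment is written after the underscore, the trigger follows the target; the direction is regressive.

regressive place assimilation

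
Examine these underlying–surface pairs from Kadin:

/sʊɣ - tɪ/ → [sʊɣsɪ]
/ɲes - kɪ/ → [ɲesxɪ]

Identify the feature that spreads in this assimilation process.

Comparing underlying and surface forms, /t/ → [s] is the alternation; the neighbouring /ɣ/ is constant.
The change stop → fricative matches the manner of the preceding /ɣ/, identifying this as manner assimilation.
The same holds elsewhere in the data: /k/ → [x] after /s/ (stop → fricative, matching a fricative) — only manner changes, and always toward the preceding segment.

manner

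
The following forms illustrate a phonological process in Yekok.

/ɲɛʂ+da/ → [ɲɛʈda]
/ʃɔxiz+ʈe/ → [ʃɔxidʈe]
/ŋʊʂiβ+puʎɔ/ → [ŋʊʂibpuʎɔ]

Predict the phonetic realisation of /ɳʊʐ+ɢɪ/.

[ɳʊɖɢɪ]

The data show regressive manner assimilation: /ʂ/ → [ʈ] before /d/; /z/ → [d] before /ʈ/; /β/ → [b] before /p/. In each pair only manner changes, matching the following consonant, while place and voice stay constant.
The rule targets /ʐ/ (voiced retroflex fricative), which sits before the trigger /ɢ/ (stop).
Changing only its manner to stop gives [ɖ] — the voiced retroflex stop.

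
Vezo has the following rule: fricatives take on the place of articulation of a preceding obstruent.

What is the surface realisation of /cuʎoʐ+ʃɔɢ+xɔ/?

/ʃ/ is a voiceless postalveolar fricative. The preceding trigger /ʐ/ is retroflex, so /ʃ/ must become retroflex as well.
Changing only its place to retroflex gives [ʂ] — the voiceless retroflex fricative.
At the second juncture, /x/ likewise becomes [χ] adjacent to /ɢ/.

[cuʎoʐʂɔɢχɔ]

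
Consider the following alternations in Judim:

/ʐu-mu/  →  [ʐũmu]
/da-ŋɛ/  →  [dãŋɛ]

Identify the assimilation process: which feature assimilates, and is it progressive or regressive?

regressive nasality assimilation (vowel nasalisation)

The vowel /u/ surfaces as nasalised [ũ] next to the following nasal /m/ — it has acquired the [+nasal] feature of its neighbour.
Likewise in the remaining data: /a/ → [ã] before /ŋ/ — each time a vowel is nasalised next to a following nasal.
Because the conditioning nasal is to the right of the vowel that changes, the process is regressive (anticipatory).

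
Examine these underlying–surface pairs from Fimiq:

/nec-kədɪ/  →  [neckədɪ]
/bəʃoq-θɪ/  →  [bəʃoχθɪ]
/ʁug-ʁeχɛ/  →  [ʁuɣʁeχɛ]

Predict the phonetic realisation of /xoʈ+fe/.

The data show regressive manner assimilation: /q/ → [χ] before /θ/; /g/ → [ɣ] before /ʁ/. In each pair only manner changes, matching the following consonant, while place and voice stay constant.
Nothing changes in [neckədɪ]: there the adjacent consonants already agree in manner (/c/ and /k/ are both stops), so this form is consistent with the same rule.
/ʈ/ is a voiceless retroflex stop. The following trigger /f/ is a fricative, so /ʈ/ must become a fricative as well.
The voiceless retroflex fricative is [ʂ], so /ʈ/ → [ʂ].

[xoʂfe]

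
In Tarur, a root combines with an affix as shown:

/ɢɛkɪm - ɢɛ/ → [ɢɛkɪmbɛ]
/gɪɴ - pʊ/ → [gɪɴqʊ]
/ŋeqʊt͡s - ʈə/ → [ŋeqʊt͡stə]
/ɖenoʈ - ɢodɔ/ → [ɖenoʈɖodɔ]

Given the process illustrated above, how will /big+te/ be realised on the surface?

[bigke]

The data show progressive place assimilation: /ɢ/ → [b] after /m/; /p/ → [q] after /ɴ/; /ʈ/ → [t] after /t͡s/; /ɢ/ → [ɖ] after /ʈ/. In each pair only place changes, matching the preceding consonant, while manner and voice stay constant.
The rule targets /t/ (voiceless alveolar stop), which sits after the trigger /g/ (velar).
Changing only its place to velar gives [k] — the voiceless velar stop.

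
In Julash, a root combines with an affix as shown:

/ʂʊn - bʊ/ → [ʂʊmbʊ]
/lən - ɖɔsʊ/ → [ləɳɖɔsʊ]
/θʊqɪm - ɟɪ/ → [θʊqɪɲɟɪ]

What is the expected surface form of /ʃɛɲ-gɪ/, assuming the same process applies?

[ʃɛŋgɪ]

The data show regressive place assimilation: /n/ → [m] before /b/; /n/ → [ɳ] before /ɖ/; /m/ → [ɲ] before /ɟ/. In each pair only place changes, matching the following consonant, while manner and voice stay constant.
/ɲ/ is a voiced palatal nasal. The following trigger /g/ is velar, so /ɲ/ must become velar as well.
The voiced velar nasal is [ŋ], so /ɲ/ → [ŋ].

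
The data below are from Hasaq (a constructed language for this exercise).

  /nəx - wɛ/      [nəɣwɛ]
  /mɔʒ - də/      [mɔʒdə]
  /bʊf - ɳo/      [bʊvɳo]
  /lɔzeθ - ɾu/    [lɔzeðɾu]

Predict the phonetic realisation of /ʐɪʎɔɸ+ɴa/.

[ʐɪʎɔβɴa]

The data show regressive voicing assimilation: /x/ → [ɣ] before /w/; /f/ → [v] before /ɳ/; /θ/ → [ð] before /ɾ/. In each pair only voicing changes, matching the following consonant, while place and manner stay constant.
No alternation appears in [mɔʒdə]: there the adjacent consonants already agree in voicing (/ʒ/ and /d/ are both voiced), so this form is consistent with the same rule.
The rule targets /ɸ/ (voiceless bilabial fricative), which sits before the trigger /ɴ/ (voiced).
A voiced bilabial fricative is [β], so the surface segment is [β].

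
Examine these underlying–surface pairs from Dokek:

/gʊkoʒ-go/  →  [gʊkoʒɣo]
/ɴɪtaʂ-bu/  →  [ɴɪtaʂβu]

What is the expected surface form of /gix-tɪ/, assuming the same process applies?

[gixsɪ]

The data show progressive manner assimilation: /g/ → [ɣ] after /ʒ/; /b/ → [β] after /ʂ/. In each pair only manner changes, matching the preceding consonant, while place and voice stay constant.
The rule targets /t/ (voiceless alveolar stop), which sits after the trigger /x/ (fricative).
The voiceless alveolar fricative is [s], so /t/ → [s].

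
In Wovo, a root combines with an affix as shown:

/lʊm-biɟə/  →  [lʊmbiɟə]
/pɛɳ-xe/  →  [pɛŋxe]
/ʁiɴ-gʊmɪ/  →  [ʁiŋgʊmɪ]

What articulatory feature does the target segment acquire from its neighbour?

place

Comparing underlying and surface forms, /ɳ/ → [ŋ] is the alternation; the neighbouring /x/ is constant.
/ɳ/ is retroflex while /x/ is velar; the output [ŋ] is velar, matching the trigger — so the feature that spreads is place.
The same holds elsewhere in the data: /ɴ/ → [ŋ] before /g/ (uvular → velar, matching velar) — only place changes, and always toward the following segment.
No alternation appears in [lʊmbiɟə]: there the adjacent consonants already agree in place (/m/ and /b/ are both bilabial), so this form is consistent with the same rule.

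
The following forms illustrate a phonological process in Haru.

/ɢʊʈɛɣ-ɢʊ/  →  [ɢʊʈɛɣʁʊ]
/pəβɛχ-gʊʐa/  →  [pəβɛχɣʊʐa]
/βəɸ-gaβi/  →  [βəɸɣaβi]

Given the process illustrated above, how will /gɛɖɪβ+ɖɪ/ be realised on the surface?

The data show progressive manner assimilation: /ɢ/ → [ʁ] after /ɣ/; /g/ → [ɣ] after /χ/; /g/ → [ɣ] after /ɸ/. In each pair only manner changes, matching the preceding consonant, while place and voice stay constant.
/ɖ/ is a voiced retroflex stop. The preceding trigger /β/ is a fricative, so /ɖ/ must become a fricative as well.
The voiced retroflex fricative is [ʐ], so /ɖ/ → [ʐ].

[gɛɖɪβʐɪ]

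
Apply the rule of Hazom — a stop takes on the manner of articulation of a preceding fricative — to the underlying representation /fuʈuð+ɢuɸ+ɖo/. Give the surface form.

[fuʈuðʁuɸʐo]

/ɢ/ is a voiced uvular stop. The preceding trigger /ð/ is a fricative, so /ɢ/ must become a fricative as well.
The voiced uvular fricative is [ʁ], so /ɢ/ → [ʁ].
At the second juncture, /ɖ/ likewise becomes [ʐ] adjacent to /ɸ/.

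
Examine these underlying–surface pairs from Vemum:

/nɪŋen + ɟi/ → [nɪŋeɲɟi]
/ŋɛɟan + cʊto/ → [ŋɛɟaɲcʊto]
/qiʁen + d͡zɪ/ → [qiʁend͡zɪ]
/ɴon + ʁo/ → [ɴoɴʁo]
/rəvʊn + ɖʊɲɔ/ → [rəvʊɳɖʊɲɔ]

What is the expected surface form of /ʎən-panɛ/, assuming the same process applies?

The data show regressive place assimilation: /n/ → [ɲ] before /ɟ/; /n/ → [ɲ] before /c/; /n/ → [ɴ] before /ʁ/; /n/ → [ɳ] before /ɖ/. In each pair only place changes, matching the following consonant, while manner and voice stay constant.
Nothing changes in [qiʁend͡zɪ]: there the adjacent consonants already agree in place (/n/ and /d͡z/ are both alveolar), so this form is consistent with the same rule.
The rule targets /n/ (voiced alveolar nasal), which sits before the trigger /p/ (bilabial).
Changing only its place to bilabial gives [m] — the voiced bilabial nasal.

[ʎəmpanɛ]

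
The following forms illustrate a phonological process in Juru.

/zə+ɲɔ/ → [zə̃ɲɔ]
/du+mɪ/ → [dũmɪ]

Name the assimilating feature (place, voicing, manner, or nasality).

nasality

The vowel /ə/ surfaces as nasalised [ə̃] next to the following nasal /ɲ/ — it has acquired the [+nasal] feature of its neighbour.
Likewise in the remaining data: /u/ → [ũ] before /m/ — each time a vowel is nasalised next to a following nasal.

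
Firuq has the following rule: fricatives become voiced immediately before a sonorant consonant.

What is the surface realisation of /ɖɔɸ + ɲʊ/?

The rule targets /ɸ/ (voiceless bilabial fricative), which sits before the trigger /ɲ/ (voiced).
A voiced bilabial fricative is [β], so the surface segment is [β].

[ɖɔβɲʊ]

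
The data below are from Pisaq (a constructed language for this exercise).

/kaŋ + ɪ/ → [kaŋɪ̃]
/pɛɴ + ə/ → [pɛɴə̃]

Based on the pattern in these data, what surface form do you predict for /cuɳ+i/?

[cuɳĩ]

The data show progressive nasality assimilation (vowel nasalisation): /ɪ/ → [ɪ̃] after /ŋ/; /ə/ → [ə̃] after /ɴ/ — a vowel is nasalised by an immediately preceding nasal consonant.
The vowel /i/ is adjacent to the preceding nasal /ɳ/, so it acquires [+nasal] and surfaces as [ĩ].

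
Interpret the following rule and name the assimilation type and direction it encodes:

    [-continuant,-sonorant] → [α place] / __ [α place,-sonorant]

The rule copies the place features (abbreviated [place]) from the environment onto the target, so the assimilating feature is place.
Since the environment is written after the underscore, the trigger follows the target; the direction is regressive.

regressive place assimilation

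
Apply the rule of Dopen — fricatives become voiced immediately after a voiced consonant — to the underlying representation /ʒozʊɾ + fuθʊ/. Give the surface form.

The rule targets /f/ (voiceless labiodental fricative), which sits after the trigger /ɾ/ (voiced).
The voiced labiodental fricative is [v], so /f/ → [v].

[ʒozʊɾvuθʊ]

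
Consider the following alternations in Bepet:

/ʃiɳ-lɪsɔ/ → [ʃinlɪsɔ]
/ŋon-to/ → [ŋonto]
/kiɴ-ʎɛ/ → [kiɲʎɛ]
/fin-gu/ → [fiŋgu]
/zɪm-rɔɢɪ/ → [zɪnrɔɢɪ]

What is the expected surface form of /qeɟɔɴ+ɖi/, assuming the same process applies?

[qeɟɔɳɖi]

The data show regressive place assimilation: /ɳ/ → [n] before /l/; /ɴ/ → [ɲ] before /ʎ/; /n/ → [ŋ] before /g/; /m/ → [n] before /r/. In each pair only place changes, matching the following consonant, while manner and voice stay constant.
No alternation appears in [ŋonto]: there the adjacent consonants already agree in place (/n/ and /t/ are both alveolar), so this form is consistent with the same rule.
The rule targets /ɴ/ (voiced uvular nasal), which sits before the trigger /ɖ/ (retroflex).
The voiced retroflex nasal is [ɳ], so /ɴ/ → [ɳ].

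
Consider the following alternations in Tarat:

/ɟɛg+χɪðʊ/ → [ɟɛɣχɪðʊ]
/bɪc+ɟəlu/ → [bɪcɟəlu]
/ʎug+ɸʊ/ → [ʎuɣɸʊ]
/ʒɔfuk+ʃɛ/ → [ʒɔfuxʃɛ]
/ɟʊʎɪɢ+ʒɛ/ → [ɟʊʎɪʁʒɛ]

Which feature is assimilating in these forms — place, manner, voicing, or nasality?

manner

Underlying /g/ is realised as [ɣ] next to /χ/; /χ/ itself does not change.
The change stop → fricative matches the manner of the following /χ/, identifying this as manner assimilation.
The other alternating forms pattern the same way: /g/ → [ɣ] before /ɸ/ (stop → fricative, matching a fricative); /k/ → [x] before /ʃ/ (stop → fricative, matching a fricative); /ɢ/ → [ʁ] before /ʒ/ (stop → fricative, matching a fricative) — only manner changes, and always toward the following segment.
No alternation appears in [bɪcɟəlu]: there the adjacent consonants already agree in manner (/c/ and /ɟ/ are both stops), so this form is consistent with the same rule.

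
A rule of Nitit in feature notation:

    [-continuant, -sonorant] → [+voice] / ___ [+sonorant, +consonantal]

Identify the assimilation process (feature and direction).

The structural change is [+voice], and the conditioning segment [+sonorant, +consonantal] (a sonorant consonant) is itself voiced, so the target comes to share the voicing of its neighbour — voicing assimilation.
The conditioning segment sits to the right of the focus bar, meaning the trigger follows the segment that changes — regressive assimilation.

regressive voicing assimilation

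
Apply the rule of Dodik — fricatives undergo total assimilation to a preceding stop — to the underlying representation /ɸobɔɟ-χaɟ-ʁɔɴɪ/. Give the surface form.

[ɸobɔɟɟaɟɟɔɴɪ]

/χ/ is the segment targeted by the rule; it sits immediately after /ɟ/, so it assimilates completely and surfaces as [ɟ].
The same rule applies at the second boundary: /ʁ/ → [ɟ] next to /ɟ/.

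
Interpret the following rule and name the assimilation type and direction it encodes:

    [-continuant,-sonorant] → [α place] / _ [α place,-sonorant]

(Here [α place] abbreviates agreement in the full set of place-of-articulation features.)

regressive place assimilation

The rule copies the place features (abbreviated [place]) from the environment onto the target, so the assimilating feature is place.
The conditioning segment sits to the right of the focus bar, meaning the trigger follows the segment that changes — regressive assimilation.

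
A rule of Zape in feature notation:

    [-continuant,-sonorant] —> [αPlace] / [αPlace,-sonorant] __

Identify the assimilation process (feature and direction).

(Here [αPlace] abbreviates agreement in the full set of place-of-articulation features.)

The shared variable α links the value of the place features (abbreviated [Place]) on the target to the same value on the neighbouring segment, so place is the feature that assimilates.
Since the environment is written before the underscore, the trigger precedes the target; the direction is progressive.

progressive place assimilation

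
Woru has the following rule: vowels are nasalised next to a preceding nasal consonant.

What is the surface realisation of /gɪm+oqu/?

/o/ sits next to the nasal /m/ and is therefore nasalised to [õ].

[gɪmõqu]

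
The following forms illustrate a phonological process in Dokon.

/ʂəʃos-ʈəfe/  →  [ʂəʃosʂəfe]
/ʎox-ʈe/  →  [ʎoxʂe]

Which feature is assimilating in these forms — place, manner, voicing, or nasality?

Comparing underlying and surface forms, /ʈ/ → [ʂ] is the alternation; the neighbouring /s/ is constant.
/ʈ/ is a stop while /s/ is a fricative; the output [ʂ] is a fricative, matching the trigger — so the feature that spreads is manner.
The other alternating form patterns the same way: /ʈ/ → [ʂ] after /x/ (stop → fricative, matching a fricative) — only manner changes, and always toward the preceding segment.

manner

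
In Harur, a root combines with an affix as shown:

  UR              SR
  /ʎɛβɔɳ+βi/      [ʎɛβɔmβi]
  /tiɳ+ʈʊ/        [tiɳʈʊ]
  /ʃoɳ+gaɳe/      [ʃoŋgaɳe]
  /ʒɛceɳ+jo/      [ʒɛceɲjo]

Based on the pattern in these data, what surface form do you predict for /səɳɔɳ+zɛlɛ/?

[səɳɔnzɛlɛ]

The data show regressive place assimilation: /ɳ/ → [m] before /β/; /ɳ/ → [ŋ] before /g/; /ɳ/ → [ɲ] before /j/. In each pair only place changes, matching the following consonant, while manner and voice stay constant.
Nothing changes in [tiɳʈʊ]: there the adjacent consonants already agree in place (/ɳ/ and /ʈ/ are both retroflex), so this form is consistent with the same rule.
/ɳ/ is a voiced retroflex nasal. The following trigger /z/ is alveolar, so /ɳ/ must become alveolar as well.
The voiced alveolar nasal is [n], so /ɳ/ → [n].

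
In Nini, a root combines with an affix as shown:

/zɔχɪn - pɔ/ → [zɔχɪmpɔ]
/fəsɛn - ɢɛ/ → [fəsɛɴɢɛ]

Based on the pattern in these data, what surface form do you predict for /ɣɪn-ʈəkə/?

The data show regressive place assimilation: /n/ → [m] before /p/; /n/ → [ɴ] before /ɢ/. In each pair only place changes, matching the following consonant, while manner and voice stay constant.
The rule targets /n/ (voiced alveolar nasal), which sits before the trigger /ʈ/ (retroflex).
A voiced retroflex nasal is [ɳ], so the surface segment is [ɳ].

[ɣɪɳʈəkə]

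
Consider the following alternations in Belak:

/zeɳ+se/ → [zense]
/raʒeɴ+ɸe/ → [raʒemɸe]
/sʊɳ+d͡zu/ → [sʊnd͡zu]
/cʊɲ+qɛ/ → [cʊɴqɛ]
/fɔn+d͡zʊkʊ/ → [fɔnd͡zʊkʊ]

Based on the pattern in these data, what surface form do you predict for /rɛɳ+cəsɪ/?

[rɛɲcəsɪ]

The data show regressive place assimilation: /ɳ/ → [n] before /s/; /ɴ/ → [m] before /ɸ/; /ɳ/ → [n] before /d͡z/; /ɲ/ → [ɴ] before /q/. In each pair only place changes, matching the following consonant, while manner and voice stay constant.
No alternation appears in [fɔnd͡zʊkʊ]: there the adjacent consonants already agree in place (/n/ and /d͡z/ are both alveolar), so this form is consistent with the same rule.
/ɳ/ is a voiced retroflex nasal. The following trigger /c/ is palatal, so /ɳ/ must become palatal as well.
The voiced palatal nasal is [ɲ], so /ɳ/ → [ɲ].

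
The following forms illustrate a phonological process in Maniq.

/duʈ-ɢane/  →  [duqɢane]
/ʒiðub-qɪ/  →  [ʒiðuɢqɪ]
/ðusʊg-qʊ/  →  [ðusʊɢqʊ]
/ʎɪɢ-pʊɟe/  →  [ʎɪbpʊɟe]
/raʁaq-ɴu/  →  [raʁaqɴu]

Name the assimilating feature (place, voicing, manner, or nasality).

Comparing underlying and surface forms, /ʈ/ → [q] is the alternation; the neighbouring /ɢ/ is constant.
/ʈ/ is retroflex while /ɢ/ is uvular; the output [q] is uvular, matching the trigger — so the feature that spreads is place.
The other alternating forms pattern the same way: /b/ → [ɢ] before /q/ (bilabial → uvular, matching uvular); /g/ → [ɢ] before /q/ (velar → uvular, matching uvular); /ɢ/ → [b] before /p/ (uvular → bilabial, matching bilabial) — only place changes, and always toward the following segment.
Nothing changes in [raʁaqɴu]: there the adjacent consonants already agree in place (/q/ and /ɴ/ are both uvular), so this form is consistent with the same rule.

place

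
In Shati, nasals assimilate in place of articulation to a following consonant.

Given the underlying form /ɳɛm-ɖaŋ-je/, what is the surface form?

[ɳɛɳɖaɲje]

/m/ is a voiced bilabial nasal. The following trigger /ɖ/ is retroflex, so /m/ must become retroflex as well.
Changing only its place to retroflex gives [ɳ] — the voiced retroflex nasal.
The same rule applies at the second boundary: /ŋ/ → [ɲ] next to /j/.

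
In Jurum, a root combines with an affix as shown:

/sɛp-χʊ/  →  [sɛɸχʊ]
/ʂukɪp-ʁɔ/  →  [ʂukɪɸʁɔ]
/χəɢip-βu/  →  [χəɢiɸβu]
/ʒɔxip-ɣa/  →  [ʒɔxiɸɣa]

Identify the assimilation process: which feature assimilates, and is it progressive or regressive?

Underlying /p/ is realised as [ɸ] next to /χ/; /χ/ itself does not change.
/p/ is a stop while /χ/ is a fricative; the output [ɸ] is a fricative, matching the trigger — so the feature that spreads is manner.
Place and voice are unchanged, so the assimilation is partial, not total.
Checking the remaining alternations: /p/ → [ɸ] before /ʁ/ (stop → fricative, matching a fricative); /p/ → [ɸ] before /β/ (stop → fricative, matching a fricative); /p/ → [ɸ] before /ɣ/ (stop → fricative, matching a fricative) — only manner changes, and always toward the following segment.
The trigger is the following segment, so the direction is regressive (anticipatory).

regressive manner assimilation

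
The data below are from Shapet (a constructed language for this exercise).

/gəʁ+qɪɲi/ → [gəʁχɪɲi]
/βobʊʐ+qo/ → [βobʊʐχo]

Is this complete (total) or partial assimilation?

partial assimilation

The segment that alternates is /q/, which surfaces as [χ] when adjacent to /ʁ/.
/q/ is a stop while /ʁ/ is a fricative; the output [χ] is a fricative, matching the trigger — so the feature that spreads is manner.
Place and voice are unchanged, so the assimilation is partial, not total.
Checking the remaining alternation: /q/ → [χ] after /ʐ/ (stop → fricative, matching a fricative) — only manner changes, and always toward the preceding segment.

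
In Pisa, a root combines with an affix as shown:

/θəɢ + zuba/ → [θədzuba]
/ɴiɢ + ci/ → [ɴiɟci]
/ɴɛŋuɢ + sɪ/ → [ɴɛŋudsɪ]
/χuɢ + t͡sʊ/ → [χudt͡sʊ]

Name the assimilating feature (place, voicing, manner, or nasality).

place

The segment that alternates is /ɢ/, which surfaces as [d] when adjacent to /z/.
The change uvular → alveolar matches the place of the following /z/, identifying this as place assimilation.
Checking the remaining alternations: /ɢ/ → [ɟ] before /c/ (uvular → palatal, matching palatal); /ɢ/ → [d] before /s/ (uvular → alveolar, matching alveolar); /ɢ/ → [d] before /t͡s/ (uvular → alveolar, matching alveolar) — only place changes, and always toward the following segment.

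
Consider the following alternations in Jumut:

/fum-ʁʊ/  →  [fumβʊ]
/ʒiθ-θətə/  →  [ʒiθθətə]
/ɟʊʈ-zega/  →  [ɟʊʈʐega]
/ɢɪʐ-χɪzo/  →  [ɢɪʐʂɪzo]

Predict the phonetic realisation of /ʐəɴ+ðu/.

The data show progressive place assimilation: /ʁ/ → [β] after /m/; /z/ → [ʐ] after /ʈ/; /χ/ → [ʂ] after /ʐ/. In each pair only place changes, matching the preceding consonant, while manner and voice stay constant.
No alternation appears in [ʒiθθətə]: there the adjacent consonants already agree in place (/θ/ and /θ/ are both dental), so this form is consistent with the same rule.
The rule targets /ð/ (voiced dental fricative), which sits after the trigger /ɴ/ (uvular).
Changing only its place to uvular gives [ʁ] — the voiced uvular fricative.

[ʐəɴʁu]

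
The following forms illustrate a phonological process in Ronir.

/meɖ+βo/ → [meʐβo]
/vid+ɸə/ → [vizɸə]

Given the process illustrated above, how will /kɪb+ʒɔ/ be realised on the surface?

The data show regressive manner assimilation: /ɖ/ → [ʐ] before /β/; /d/ → [z] before /ɸ/. In each pair only manner changes, matching the following consonant, while place and voice stay constant.
The rule targets /b/ (voiced bilabial stop), which sits before the trigger /ʒ/ (fricative).
A voiced bilabial fricative is [β], so the surface segment is [β].

[kɪβʒɔ]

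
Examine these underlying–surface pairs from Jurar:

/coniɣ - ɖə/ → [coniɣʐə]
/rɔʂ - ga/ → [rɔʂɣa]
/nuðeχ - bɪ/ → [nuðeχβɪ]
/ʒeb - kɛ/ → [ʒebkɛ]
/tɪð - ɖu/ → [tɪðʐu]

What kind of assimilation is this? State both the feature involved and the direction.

Underlying /ɖ/ is realised as [ʐ] next to /ɣ/; /ɣ/ itself does not change.
/ɖ/ is a stop while /ɣ/ is a fricative; the output [ʐ] is a fricative, matching the trigger — so the feature that spreads is manner.
Place and voice are unchanged, so the assimilation is partial, not total.
The same holds elsewhere in the data: /g/ → [ɣ] after /ʂ/ (stop → fricative, matching a fricative); /b/ → [β] after /χ/ (stop → fricative, matching a fricative); /ɖ/ → [ʐ] after /ð/ (stop → fricative, matching a fricative) — only manner changes, and always toward the preceding segment.
No alternation appears in [ʒebkɛ]: there the adjacent consonants already agree in manner (/k/ and /b/ are both stops), so this form is consistent with the same rule.
Since the segment that changes follows the conditioning segment, the assimilation is progressive.

progressive manner assimilation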